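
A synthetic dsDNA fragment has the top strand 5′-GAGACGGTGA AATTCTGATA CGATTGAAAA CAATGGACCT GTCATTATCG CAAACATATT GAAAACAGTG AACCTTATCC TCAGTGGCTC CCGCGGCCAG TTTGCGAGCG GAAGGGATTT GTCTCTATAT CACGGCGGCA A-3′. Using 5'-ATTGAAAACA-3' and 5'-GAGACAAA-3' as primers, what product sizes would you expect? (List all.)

103 bp, 68 bp

The forward primer ATTGAAAACA matches the top strand at positions 23–32, 58–67.
The reverse primer's reverse complement is TTTGTCTC, matching at positions 118–125.
Each forward site pairs with the reverse site to give a product ending at position 125: sizes 103, 68 bp.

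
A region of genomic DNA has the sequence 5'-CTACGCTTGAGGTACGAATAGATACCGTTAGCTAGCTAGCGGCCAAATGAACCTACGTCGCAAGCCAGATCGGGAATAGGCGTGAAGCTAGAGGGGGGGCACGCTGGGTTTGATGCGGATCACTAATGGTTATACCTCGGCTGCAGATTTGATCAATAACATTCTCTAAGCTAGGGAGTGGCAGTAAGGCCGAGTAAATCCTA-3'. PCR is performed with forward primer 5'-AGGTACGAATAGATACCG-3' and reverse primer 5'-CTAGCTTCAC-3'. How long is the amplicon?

Forward primer AGGTACGAATAGATACCG is found on the top strand at positions 10–27.
Taking the reverse complement of CTAGCTTCAC gives GTGAAGCTAG, found at positions 82–91 on the template; the primer anneals here to the top strand with its 3' end pointing upstream.
The product runs from position 10 to position 91, so its length is 91 − 10 + 1 = 82 bp.

82 bp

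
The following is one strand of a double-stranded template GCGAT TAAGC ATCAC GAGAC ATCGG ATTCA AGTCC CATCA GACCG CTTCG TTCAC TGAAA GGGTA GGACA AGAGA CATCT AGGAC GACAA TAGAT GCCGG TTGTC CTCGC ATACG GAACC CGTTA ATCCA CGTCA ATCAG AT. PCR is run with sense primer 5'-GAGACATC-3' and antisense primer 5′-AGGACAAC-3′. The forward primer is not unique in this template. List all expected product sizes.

The forward primer GAGACATC matches the top strand at positions 16–23, 72–79.
The reverse primer's reverse complement is GTTGTCCT, matching at positions 100–107.
Each forward site pairs with the reverse site to give a product ending at position 107: sizes 92, 36 bp.

92 bp, 36 bp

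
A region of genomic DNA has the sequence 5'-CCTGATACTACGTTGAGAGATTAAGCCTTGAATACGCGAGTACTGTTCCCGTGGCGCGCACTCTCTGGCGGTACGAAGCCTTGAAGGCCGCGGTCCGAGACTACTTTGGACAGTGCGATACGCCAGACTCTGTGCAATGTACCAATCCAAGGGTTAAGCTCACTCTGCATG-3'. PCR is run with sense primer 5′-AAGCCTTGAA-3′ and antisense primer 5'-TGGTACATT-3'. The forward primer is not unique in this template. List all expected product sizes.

The forward primer AAGCCTTGAA matches the top strand at positions 23–32, 76–85.
The reverse primer's reverse complement is AATGTACCA, matching at positions 136–144.
Each forward site pairs with the reverse site to give a product ending at position 144: sizes 122, 69 bp.

122 bp, 69 bp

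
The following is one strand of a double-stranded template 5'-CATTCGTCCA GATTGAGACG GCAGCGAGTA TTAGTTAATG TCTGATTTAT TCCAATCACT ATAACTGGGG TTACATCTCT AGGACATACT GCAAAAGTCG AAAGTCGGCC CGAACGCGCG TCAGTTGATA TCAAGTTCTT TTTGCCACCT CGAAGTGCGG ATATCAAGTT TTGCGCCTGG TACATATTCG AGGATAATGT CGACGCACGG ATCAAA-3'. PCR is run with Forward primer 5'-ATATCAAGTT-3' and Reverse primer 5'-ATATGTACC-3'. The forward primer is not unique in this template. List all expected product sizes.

60 bp, 27 bp

The forward primer ATATCAAGTT matches the top strand at positions 128–137, 161–170.
The reverse primer's reverse complement is GGTACATAT, matching at positions 179–187.
Each forward site pairs with the reverse site to give a product ending at position 187: sizes 60, 27 bp.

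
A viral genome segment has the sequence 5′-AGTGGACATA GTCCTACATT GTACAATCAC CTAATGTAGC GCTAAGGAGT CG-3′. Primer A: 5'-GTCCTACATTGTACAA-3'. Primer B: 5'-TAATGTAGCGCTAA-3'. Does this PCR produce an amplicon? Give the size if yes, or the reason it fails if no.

No product — both primers anneal to the same strand and extend in the same direction.

Primer A (GTCCTACATTGTACAA) matches the top strand at positions 11–26 (3' end points downstream).
Primer B (TAATGTAGCGCTAA) also matches the top strand directly, at positions 32–45 — its reverse complement TTAGCGCTACATTA is not present.
Both primers anneal to the bottom strand with 3' ends pointing the same way, so neither can prime synthesis back toward the other.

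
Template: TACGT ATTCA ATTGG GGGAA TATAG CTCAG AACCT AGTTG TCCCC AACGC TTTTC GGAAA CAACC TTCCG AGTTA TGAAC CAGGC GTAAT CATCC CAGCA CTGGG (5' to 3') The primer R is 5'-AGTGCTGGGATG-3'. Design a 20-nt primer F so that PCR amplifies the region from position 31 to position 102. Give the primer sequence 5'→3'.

5'-AACCTAGTTGTCCCCAACGC-3'

The reverse primer's reverse complement CATCCCAGCACT matches the template at positions 91–102; the product starts at position 31.
The forward primer is identical to the top strand over positions 31–50: AACCTAGTTGTCCCCAACGC.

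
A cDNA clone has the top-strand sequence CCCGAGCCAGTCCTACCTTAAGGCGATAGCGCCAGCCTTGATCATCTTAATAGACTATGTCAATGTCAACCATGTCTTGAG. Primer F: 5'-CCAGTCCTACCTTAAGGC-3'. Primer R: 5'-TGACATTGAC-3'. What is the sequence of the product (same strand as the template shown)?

5'-CCAGTCCTACCTTAAGGCGATAGCGCCAGCCTTGATCATCTTAATAGACTATGTCAATGTCA-3'

Forward primer CCAGTCCTACCTTAAGGC is found on the top strand at positions 7–24.
Reverse complement of the reverse primer: GTCAATGTCA. This occurs on the top strand at positions 59–68.
The product is the template from position 7 through 68 (62 bp).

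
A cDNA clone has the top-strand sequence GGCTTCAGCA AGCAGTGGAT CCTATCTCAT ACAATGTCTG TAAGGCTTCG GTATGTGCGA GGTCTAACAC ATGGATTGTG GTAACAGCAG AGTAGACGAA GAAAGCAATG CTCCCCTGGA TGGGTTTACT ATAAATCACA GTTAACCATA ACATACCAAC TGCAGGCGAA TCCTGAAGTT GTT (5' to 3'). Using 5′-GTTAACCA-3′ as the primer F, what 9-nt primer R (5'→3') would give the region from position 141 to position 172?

5'-GATTCGCCT-3'

The product's 3' end on the top strand is position 172.
The reverse primer anneals to the top strand over positions 164–172, i.e. to AGGCGAATC.
Its sequence written 5'→3' is the reverse complement: GATTCGCCT.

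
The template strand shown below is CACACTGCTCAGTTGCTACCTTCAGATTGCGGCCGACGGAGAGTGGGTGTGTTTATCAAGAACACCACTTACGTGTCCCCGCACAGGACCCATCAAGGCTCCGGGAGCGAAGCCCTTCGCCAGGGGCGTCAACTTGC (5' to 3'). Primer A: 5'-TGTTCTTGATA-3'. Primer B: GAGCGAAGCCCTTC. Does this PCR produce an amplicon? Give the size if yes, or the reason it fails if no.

No product — the primers' 3' ends point away from each other.

Primer A (TGTTCTTGATA) has reverse complement TATCAAGAACA, which matches the top strand at positions 54–64; primer A anneals to the top strand there with its 3' end pointing upstream toward position 54.
Primer B (GAGCGAAGCCCTTC) matches the top strand directly at positions 105–118; it anneals to the bottom strand with its 3' end pointing downstream toward position 118.
The 3' ends diverge (primer A extends toward position 1, primer B toward position 137), so the primers never converge on a shared product.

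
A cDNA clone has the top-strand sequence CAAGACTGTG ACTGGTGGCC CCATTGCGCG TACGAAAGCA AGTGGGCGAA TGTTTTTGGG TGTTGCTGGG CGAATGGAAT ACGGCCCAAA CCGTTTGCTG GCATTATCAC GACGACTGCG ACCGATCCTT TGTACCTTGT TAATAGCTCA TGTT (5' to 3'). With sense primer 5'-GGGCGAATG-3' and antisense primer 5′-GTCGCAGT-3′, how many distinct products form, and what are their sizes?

Two products: 79 bp, 55 bp

The forward primer GGGCGAATG matches the top strand at positions 44–52, 68–76.
The reverse primer's reverse complement is ACTGCGAC, matching at positions 115–122.
Each forward site pairs with the reverse site to give a product ending at position 122: sizes 79, 55 bp.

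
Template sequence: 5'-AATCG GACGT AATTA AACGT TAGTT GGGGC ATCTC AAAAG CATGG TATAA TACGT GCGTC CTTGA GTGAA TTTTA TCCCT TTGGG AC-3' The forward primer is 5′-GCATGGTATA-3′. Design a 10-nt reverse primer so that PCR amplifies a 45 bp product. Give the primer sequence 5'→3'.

5'-CCAAAGGGAT-3'

The forward primer binds at positions 40–49, so a 45 bp product ends at position 40 + 45 − 1 = 84.
The reverse primer anneals to the top strand over positions 75–84, i.e. to ATCCCTTTGG.
Its sequence written 5'→3' is the reverse complement: CCAAAGGGAT.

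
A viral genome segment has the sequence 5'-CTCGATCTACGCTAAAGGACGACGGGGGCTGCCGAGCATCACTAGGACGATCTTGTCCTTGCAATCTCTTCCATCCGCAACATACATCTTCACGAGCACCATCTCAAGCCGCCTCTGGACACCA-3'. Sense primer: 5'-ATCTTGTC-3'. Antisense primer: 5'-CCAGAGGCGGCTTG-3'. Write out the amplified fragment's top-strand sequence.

Scanning the template, ATCTTGTC occurs at positions 50–57; this primer anneals to the bottom strand there with its 3' end pointing downstream.
Reverse complement of the reverse primer: CAAGCCGCCTCTGG. This occurs on the top strand at positions 105–118.
The product is the template from position 50 through 118 (69 bp).

5'-ATCTTGTCCTTGCAATCTCTTCCATCCGCAACATACATCTTCACGAGCACCATCTCAAGCCGCCTCTGG-3'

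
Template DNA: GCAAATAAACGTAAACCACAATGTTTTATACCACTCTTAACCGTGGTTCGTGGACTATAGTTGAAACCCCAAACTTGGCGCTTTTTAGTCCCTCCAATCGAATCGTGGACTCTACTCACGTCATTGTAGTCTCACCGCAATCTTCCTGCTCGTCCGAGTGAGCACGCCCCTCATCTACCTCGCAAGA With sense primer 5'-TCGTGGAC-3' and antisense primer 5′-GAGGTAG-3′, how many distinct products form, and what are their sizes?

Two products: 134 bp, 79 bp

The forward primer TCGTGGAC matches the top strand at positions 48–55, 103–110.
The reverse primer's reverse complement is CTACCTC, matching at positions 175–181.
Each forward site pairs with the reverse site to give a product ending at position 181: sizes 134, 79 bp.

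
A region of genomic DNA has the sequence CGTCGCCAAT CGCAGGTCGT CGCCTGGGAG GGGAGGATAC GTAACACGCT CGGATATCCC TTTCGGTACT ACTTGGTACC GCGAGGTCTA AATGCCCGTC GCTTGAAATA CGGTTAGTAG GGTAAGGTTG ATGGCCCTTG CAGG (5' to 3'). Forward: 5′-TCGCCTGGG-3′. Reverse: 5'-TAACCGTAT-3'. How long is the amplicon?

97 bp

Forward primer TCGCCTGGG is found on the top strand at positions 20–28.
The reverse primer's reverse complement is ATACGGTTA, which matches the template at positions 108–116.
Product length = (reverse-primer end) − (forward-primer start) + 1 = 116 − 20 + 1 = 97 bp.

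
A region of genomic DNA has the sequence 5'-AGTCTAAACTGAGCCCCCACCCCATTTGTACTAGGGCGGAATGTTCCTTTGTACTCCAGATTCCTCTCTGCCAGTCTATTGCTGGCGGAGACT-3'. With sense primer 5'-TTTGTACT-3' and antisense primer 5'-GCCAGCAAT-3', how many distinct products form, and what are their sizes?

Two products: 62 bp, 39 bp

The forward primer TTTGTACT matches the top strand at positions 25–32, 48–55.
The reverse primer's reverse complement is ATTGCTGGC, matching at positions 78–86.
Each forward site pairs with the reverse site to give a product ending at position 86: sizes 62, 39 bp.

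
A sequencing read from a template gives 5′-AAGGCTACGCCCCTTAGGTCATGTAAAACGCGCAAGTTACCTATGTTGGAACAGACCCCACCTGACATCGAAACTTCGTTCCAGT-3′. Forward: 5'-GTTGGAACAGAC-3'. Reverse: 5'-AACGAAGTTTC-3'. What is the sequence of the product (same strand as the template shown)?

5'-GTTGGAACAGACCCCACCTGACATCGAAACTTCGTT-3'

The forward primer matches the template at positions 45–56.
Reverse complement of the reverse primer: GAAACTTCGTT. This occurs on the top strand at positions 70–80.
The product is the template from position 45 through 80 (36 bp).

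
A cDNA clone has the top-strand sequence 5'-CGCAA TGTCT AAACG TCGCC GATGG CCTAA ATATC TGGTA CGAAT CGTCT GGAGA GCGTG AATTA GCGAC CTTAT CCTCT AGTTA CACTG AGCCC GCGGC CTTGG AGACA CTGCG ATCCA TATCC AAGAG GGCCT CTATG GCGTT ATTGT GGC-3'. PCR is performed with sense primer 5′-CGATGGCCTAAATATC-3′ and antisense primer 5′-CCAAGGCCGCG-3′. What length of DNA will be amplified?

Forward primer CGATGGCCTAAATATC is found on the top strand at positions 20–35.
Taking the reverse complement of CCAAGGCCGCG gives CGCGGCCTTGG, found at positions 95–105 on the template; the primer anneals here to the top strand with its 3' end pointing upstream.
Amplicon spans positions 20–105: 86 bp.

86 bp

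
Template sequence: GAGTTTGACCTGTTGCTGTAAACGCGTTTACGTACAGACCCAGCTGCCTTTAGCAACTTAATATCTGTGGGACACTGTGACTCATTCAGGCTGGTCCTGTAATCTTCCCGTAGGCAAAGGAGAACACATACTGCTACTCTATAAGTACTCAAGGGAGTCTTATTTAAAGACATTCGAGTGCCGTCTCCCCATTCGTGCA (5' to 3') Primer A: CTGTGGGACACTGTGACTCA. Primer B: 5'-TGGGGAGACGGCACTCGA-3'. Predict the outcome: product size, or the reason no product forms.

Primer A (CTGTGGGACACTGTGACTCA) matches the top strand at positions 65–84; it acts as a forward primer.
Primer B's reverse complement is TCGAGTGCCGTCTCCCCA, matching the top strand at positions 174–191; it acts as a reverse primer.
The 3' ends face each other across positions 65–191, giving a 127 bp product.

Yes — a 127 bp product.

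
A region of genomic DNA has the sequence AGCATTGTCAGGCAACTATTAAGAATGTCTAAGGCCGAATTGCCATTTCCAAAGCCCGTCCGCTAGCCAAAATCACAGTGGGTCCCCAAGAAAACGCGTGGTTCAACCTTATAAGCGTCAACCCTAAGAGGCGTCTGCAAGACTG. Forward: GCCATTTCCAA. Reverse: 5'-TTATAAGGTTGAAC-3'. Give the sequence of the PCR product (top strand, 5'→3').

5'-GCCATTTCCAAAGCCCGTCCGCTAGCCAAAATCACAGTGGGTCCCCAAGAAAACGCGTGGTTCAACCTTATAA-3'

Forward primer GCCATTTCCAA is found on the top strand at positions 42–52.
Taking the reverse complement of TTATAAGGTTGAAC gives GTTCAACCTTATAA, found at positions 101–114 on the template; the primer anneals here to the top strand with its 3' end pointing upstream.
The product is the template from position 42 through 114 (73 bp).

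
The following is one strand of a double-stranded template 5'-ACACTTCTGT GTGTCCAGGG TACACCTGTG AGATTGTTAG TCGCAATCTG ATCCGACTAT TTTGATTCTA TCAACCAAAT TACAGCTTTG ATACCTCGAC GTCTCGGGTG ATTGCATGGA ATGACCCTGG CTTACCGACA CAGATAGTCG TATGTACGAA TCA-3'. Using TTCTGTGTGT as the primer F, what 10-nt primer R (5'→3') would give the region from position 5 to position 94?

The product's 3' end on the top strand is position 94.
The reverse primer anneals to the top strand over positions 85–94, i.e. to GCTTTGATAC.
Its sequence written 5'→3' is the reverse complement: GTATCAAAGC.

5'-GTATCAAAGC-3'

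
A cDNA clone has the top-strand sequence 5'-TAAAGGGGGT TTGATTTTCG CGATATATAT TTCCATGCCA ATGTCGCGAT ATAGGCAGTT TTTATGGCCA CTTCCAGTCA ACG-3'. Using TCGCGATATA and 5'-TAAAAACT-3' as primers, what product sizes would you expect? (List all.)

The forward primer TCGCGATATA matches the top strand at positions 18–27, 44–53.
The reverse primer's reverse complement is AGTTTTTA, matching at positions 57–64.
Each forward site pairs with the reverse site to give a product ending at position 64: sizes 47, 21 bp.

47 bp, 21 bp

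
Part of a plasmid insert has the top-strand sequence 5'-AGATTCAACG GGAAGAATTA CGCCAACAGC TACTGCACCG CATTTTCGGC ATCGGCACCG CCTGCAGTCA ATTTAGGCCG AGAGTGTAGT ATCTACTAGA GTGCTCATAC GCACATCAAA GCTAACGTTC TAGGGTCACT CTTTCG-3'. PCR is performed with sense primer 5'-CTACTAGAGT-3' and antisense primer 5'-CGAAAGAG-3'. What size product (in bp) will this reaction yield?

54 bp

Scanning the template, CTACTAGAGT occurs at positions 93–102; this primer anneals to the bottom strand there with its 3' end pointing downstream.
Reverse complement of the reverse primer: CTCTTTCG. This occurs on the top strand at positions 139–146.
The product runs from position 93 to position 146, so its length is 146 − 93 + 1 = 54 bp.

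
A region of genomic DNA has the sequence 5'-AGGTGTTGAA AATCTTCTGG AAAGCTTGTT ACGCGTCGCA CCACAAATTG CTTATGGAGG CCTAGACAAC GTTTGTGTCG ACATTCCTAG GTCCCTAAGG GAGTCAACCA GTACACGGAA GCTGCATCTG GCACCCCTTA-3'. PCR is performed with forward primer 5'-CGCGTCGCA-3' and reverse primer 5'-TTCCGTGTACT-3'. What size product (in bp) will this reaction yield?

Forward primer CGCGTCGCA is found on the top strand at positions 32–40.
The reverse primer's reverse complement is AGTACACGGAA, which matches the template at positions 110–120.
Amplicon spans positions 32–120: 89 bp.

89 bp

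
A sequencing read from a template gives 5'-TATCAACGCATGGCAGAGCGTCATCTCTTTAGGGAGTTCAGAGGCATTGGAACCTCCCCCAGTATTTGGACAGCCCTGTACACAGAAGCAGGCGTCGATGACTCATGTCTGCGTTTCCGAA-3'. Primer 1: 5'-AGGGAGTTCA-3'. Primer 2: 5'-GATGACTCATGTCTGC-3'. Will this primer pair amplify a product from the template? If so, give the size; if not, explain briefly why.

Primer 1 (AGGGAGTTCA) matches the top strand at positions 31–40 (3' end points downstream).
Primer 2 (GATGACTCATGTCTGC) also matches the top strand directly, at positions 97–112 — its reverse complement GCAGACATGAGTCATC is not present.
Both primers anneal to the bottom strand with 3' ends pointing the same way, so neither can prime synthesis back toward the other.

No product — both primers anneal to the same strand and extend in the same direction.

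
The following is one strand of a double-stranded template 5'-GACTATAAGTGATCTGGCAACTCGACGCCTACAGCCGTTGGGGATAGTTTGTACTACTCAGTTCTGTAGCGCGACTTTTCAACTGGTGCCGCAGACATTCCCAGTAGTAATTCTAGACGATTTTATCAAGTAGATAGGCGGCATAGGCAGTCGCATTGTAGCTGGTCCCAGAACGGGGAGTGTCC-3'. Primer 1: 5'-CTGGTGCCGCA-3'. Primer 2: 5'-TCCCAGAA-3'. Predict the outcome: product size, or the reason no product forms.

No product — both primers anneal to the same strand and extend in the same direction.

Primer 1 (CTGGTGCCGCA) matches the top strand at positions 83–93 (3' end points downstream).
Primer 2 (TCCCAGAA) also matches the top strand directly, at positions 166–173 — its reverse complement TTCTGGGA is not present.
Both primers anneal to the bottom strand with 3' ends pointing the same way, so neither can prime synthesis back toward the other.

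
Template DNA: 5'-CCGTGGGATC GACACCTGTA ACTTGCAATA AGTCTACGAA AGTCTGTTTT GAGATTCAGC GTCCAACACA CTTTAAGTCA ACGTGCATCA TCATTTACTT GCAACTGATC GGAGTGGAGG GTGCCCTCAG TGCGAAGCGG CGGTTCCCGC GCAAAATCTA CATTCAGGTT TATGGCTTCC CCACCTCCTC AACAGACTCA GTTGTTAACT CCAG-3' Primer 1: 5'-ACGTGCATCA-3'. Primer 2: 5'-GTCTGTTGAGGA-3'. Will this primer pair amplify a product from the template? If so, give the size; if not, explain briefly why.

Yes — a 117 bp product.

Primer 1 (ACGTGCATCA) matches the top strand at positions 81–90; it acts as a forward primer.
Primer 2's reverse complement is TCCTCAACAGAC, matching the top strand at positions 186–197; it acts as a reverse primer.
The 3' ends face each other across positions 81–197, giving a 117 bp product.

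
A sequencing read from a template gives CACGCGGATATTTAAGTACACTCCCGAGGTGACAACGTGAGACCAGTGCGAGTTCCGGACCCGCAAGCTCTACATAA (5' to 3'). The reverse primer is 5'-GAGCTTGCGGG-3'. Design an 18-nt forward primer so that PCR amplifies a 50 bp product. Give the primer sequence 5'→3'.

5'-CTCCCGAGGTGACAACGT-3'

The reverse primer's reverse complement CCCGCAAGCTC matches the template at positions 60–70, so the product ends at position 70.
A 50 bp product then starts at position 70 − 50 + 1 = 21.
The forward primer is identical to the top strand there: CTCCCGAGGTGACAACGT.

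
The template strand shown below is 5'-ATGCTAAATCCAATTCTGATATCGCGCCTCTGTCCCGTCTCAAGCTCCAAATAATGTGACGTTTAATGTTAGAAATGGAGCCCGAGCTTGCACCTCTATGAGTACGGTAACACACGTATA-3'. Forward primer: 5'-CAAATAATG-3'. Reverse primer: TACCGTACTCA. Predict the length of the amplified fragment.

62 bp

The forward primer matches the template at positions 48–56.
Reverse complement of the reverse primer: TGAGTACGGTA. This occurs on the top strand at positions 99–109.
Amplicon spans positions 48–109: 62 bp.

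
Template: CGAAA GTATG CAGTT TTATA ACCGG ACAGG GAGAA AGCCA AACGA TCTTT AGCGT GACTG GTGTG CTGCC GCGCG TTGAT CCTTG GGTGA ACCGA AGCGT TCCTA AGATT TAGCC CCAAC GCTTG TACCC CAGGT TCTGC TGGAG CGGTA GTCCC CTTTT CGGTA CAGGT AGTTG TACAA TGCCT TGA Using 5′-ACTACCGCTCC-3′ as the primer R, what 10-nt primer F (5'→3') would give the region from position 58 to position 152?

The reverse primer's reverse complement GGAGCGGTAGT matches the template at positions 142–152; the product starts at position 58.
The forward primer is identical to the top strand over positions 58–67: CTGGTGTGCT.

5'-CTGGTGTGCT-3'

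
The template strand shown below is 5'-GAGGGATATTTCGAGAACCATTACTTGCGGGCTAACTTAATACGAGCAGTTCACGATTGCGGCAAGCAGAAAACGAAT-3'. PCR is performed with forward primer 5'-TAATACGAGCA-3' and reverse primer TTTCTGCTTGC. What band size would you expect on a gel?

35 bp

Scanning the template, TAATACGAGCA occurs at positions 38–48; this primer anneals to the bottom strand there with its 3' end pointing downstream.
Reverse complement of the reverse primer: GCAAGCAGAAA. This occurs on the top strand at positions 62–72.
The product runs from position 38 to position 72, so its length is 72 − 38 + 1 = 35 bp.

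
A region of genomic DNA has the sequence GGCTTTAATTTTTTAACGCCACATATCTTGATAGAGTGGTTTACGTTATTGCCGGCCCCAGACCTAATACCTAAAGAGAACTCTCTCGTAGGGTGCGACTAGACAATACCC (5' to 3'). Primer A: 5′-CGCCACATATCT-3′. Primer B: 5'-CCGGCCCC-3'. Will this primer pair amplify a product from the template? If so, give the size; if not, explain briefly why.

No product — both primers anneal to the same strand and extend in the same direction.

Primer A (CGCCACATATCT) matches the top strand at positions 17–28 (3' end points downstream).
Primer B (CCGGCCCC) also matches the top strand directly, at positions 52–59 — its reverse complement GGGGCCGG is not present.
Both primers anneal to the bottom strand with 3' ends pointing the same way, so neither can prime synthesis back toward the other.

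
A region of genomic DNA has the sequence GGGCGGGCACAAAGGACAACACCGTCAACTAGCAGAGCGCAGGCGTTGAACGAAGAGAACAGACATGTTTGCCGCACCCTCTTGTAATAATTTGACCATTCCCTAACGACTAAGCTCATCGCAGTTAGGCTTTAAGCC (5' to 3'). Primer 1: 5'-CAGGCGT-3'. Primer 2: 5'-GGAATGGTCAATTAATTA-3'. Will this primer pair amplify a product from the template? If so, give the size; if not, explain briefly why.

No product — primer 2 has no binding site in the template.

Primer 2 (GGAATGGTCAATTAATTA) does not match the top strand, and its reverse complement TAATTAATTGACCATTCC does not match either.
With no annealing site for primer 2, no amplification occurs.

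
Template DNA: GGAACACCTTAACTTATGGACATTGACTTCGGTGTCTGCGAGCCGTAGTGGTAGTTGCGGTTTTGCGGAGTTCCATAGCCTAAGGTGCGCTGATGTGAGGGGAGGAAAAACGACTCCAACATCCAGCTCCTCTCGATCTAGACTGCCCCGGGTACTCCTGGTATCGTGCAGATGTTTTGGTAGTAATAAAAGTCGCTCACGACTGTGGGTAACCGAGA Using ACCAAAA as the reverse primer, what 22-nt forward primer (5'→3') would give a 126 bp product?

5'-TGCGGTTTTGCGGAGTTCCATA-3'

The reverse primer's reverse complement TTTTGGT matches the template at positions 175–181, so the product ends at position 181.
A 126 bp product then starts at position 181 − 126 + 1 = 56.
The forward primer is identical to the top strand there: TGCGGTTTTGCGGAGTTCCATA.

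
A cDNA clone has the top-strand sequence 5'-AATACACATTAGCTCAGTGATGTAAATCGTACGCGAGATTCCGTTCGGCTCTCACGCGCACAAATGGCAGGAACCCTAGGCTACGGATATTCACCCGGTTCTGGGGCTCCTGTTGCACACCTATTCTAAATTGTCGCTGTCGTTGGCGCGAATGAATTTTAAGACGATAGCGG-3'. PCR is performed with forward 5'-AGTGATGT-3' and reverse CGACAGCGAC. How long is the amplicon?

Scanning the template, AGTGATGT occurs at positions 16–23; this primer anneals to the bottom strand there with its 3' end pointing downstream.
The reverse primer's reverse complement is GTCGCTGTCG, which matches the template at positions 133–142.
Amplicon spans positions 16–142: 127 bp.

127 bp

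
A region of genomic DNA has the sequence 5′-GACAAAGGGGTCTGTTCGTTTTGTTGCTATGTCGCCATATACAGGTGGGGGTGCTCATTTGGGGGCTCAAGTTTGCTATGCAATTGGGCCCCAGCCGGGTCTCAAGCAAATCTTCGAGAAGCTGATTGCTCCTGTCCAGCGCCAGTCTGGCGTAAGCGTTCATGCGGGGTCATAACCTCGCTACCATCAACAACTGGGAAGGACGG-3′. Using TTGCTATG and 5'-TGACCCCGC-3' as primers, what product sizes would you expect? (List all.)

149 bp, 100 bp

The forward primer TTGCTATG matches the top strand at positions 24–31, 73–80.
The reverse primer's reverse complement is GCGGGGTCA, matching at positions 164–172.
Each forward site pairs with the reverse site to give a product ending at position 172: sizes 149, 100 bp.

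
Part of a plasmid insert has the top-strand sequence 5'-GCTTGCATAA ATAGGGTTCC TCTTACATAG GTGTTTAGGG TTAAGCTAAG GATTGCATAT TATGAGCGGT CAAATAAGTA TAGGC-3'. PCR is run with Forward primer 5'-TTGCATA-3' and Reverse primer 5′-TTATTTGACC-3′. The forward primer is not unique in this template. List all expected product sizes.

The forward primer TTGCATA matches the top strand at positions 3–9, 53–59.
The reverse primer's reverse complement is GGTCAAATAA, matching at positions 68–77.
Each forward site pairs with the reverse site to give a product ending at position 77: sizes 75, 25 bp.

75 bp, 25 bp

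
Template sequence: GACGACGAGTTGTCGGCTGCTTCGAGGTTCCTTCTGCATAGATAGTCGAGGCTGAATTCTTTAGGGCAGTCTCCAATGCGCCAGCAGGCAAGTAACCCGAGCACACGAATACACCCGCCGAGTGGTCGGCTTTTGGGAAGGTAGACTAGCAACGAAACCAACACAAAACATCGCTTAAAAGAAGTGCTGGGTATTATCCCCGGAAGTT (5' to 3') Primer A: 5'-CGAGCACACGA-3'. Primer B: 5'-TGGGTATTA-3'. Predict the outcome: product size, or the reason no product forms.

Primer A (CGAGCACACGA) matches the top strand at positions 98–108 (3' end points downstream).
Primer B (TGGGTATTA) also matches the top strand directly, at positions 188–196 — its reverse complement TAATACCCA is not present.
Both primers anneal to the bottom strand with 3' ends pointing the same way, so neither can prime synthesis back toward the other.

No product — both primers anneal to the same strand and extend in the same direction.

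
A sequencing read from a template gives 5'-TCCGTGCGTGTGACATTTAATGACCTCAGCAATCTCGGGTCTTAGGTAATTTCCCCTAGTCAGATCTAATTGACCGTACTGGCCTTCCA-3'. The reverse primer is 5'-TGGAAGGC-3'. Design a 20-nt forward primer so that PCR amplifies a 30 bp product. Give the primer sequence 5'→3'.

5'-TCAGATCTAATTGACCGTAC-3'

The reverse primer's reverse complement GCCTTCCA matches the template at positions 82–89, so the product ends at position 89.
A 30 bp product then starts at position 89 − 30 + 1 = 60.
The forward primer is identical to the top strand there: TCAGATCTAATTGACCGTAC.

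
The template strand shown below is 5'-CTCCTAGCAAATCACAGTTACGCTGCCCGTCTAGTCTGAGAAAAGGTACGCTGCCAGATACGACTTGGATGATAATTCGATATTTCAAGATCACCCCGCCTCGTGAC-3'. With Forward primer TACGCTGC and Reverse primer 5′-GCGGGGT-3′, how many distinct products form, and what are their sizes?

The forward primer TACGCTGC matches the top strand at positions 19–26, 47–54.
The reverse primer's reverse complement is ACCCCGC, matching at positions 93–99.
Each forward site pairs with the reverse site to give a product ending at position 99: sizes 81, 53 bp.

Two products: 81 bp, 53 bp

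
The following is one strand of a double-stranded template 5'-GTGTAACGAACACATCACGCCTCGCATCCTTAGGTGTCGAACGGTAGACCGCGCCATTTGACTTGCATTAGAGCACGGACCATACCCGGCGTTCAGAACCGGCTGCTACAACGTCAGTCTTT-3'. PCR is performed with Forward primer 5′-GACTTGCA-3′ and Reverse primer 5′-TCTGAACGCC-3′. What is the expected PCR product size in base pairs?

The forward primer matches the template at positions 60–67.
The reverse primer's reverse complement is GGCGTTCAGA, which matches the template at positions 88–97.
The product runs from position 60 to position 97, so its length is 97 − 60 + 1 = 38 bp.

38 bp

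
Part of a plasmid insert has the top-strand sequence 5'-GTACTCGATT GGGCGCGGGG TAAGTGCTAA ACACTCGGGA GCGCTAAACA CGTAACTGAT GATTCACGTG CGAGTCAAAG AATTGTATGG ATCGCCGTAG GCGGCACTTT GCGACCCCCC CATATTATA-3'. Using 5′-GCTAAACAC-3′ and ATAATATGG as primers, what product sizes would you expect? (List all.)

The forward primer GCTAAACAC matches the top strand at positions 26–34, 43–51.
The reverse primer's reverse complement is CCATATTAT, matching at positions 120–128.
Each forward site pairs with the reverse site to give a product ending at position 128: sizes 103, 86 bp.

103 bp, 86 bp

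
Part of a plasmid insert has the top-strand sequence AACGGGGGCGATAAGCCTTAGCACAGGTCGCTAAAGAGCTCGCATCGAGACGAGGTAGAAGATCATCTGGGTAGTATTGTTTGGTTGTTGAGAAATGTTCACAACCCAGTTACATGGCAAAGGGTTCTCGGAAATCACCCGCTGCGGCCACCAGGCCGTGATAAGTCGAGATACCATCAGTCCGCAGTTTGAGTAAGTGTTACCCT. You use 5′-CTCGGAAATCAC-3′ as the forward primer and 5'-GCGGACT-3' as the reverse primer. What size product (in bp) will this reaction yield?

59 bp

Scanning the template, CTCGGAAATCAC occurs at positions 127–138; this primer anneals to the bottom strand there with its 3' end pointing downstream.
Taking the reverse complement of GCGGACT gives AGTCCGC, found at positions 179–185 on the template; the primer anneals here to the top strand with its 3' end pointing upstream.
The product runs from position 127 to position 185, so its length is 185 − 127 + 1 = 59 bp.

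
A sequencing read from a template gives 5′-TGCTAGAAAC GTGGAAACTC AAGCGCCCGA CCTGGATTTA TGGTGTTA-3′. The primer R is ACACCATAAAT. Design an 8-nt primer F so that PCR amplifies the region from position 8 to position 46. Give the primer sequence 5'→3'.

The reverse primer's reverse complement ATTTATGGTGT matches the template at positions 36–46; the product starts at position 8.
The forward primer is identical to the top strand over positions 8–15: AACGTGGA.

5'-AACGTGGA-3'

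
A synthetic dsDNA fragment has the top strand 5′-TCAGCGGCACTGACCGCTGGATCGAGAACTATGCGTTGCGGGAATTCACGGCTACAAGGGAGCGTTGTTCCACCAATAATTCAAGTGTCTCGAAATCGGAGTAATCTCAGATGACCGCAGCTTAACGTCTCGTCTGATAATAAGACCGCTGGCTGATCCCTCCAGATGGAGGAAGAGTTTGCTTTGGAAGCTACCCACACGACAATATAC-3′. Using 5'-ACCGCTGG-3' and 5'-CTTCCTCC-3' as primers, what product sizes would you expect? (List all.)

163 bp, 31 bp

The forward primer ACCGCTGG matches the top strand at positions 13–20, 145–152.
The reverse primer's reverse complement is GGAGGAAG, matching at positions 168–175.
Each forward site pairs with the reverse site to give a product ending at position 175: sizes 163, 31 bp.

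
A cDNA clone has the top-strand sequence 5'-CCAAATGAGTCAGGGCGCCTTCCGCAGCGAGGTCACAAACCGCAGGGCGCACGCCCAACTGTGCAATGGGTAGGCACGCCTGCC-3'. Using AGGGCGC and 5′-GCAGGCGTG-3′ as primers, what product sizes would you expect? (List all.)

72 bp, 40 bp

The forward primer AGGGCGC matches the top strand at positions 12–18, 44–50.
The reverse primer's reverse complement is CACGCCTGC, matching at positions 75–83.
Each forward site pairs with the reverse site to give a product ending at position 83: sizes 72, 40 bp.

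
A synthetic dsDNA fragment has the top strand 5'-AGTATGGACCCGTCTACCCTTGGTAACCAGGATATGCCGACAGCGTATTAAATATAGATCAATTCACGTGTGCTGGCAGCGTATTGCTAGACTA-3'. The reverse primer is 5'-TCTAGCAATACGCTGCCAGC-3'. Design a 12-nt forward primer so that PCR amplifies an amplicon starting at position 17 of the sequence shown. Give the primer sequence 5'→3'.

5'-CCCTTGGTAACC-3'

The reverse primer's reverse complement GCTGGCAGCGTATTGCTAGA matches the template at positions 72–91; the product starts at position 17.
The forward primer is identical to the top strand over positions 17–28: CCCTTGGTAACC.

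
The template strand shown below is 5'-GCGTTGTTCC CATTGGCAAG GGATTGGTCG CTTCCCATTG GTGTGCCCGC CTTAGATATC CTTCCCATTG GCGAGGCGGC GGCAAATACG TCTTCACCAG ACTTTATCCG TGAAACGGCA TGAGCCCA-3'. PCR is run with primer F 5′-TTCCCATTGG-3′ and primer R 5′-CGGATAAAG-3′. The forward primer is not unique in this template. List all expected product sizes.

104 bp, 79 bp, 49 bp

The forward primer TTCCCATTGG matches the top strand at positions 7–16, 32–41, 62–71.
The reverse primer's reverse complement is CTTTATCCG, matching at positions 102–110.
Each forward site pairs with the reverse site to give a product ending at position 110: sizes 104, 79, 49 bp.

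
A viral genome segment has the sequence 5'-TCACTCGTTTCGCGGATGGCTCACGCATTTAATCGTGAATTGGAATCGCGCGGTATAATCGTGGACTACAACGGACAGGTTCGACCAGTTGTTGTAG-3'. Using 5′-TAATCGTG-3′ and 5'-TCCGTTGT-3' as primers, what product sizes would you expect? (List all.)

46 bp, 20 bp

The forward primer TAATCGTG matches the top strand at positions 30–37, 56–63.
The reverse primer's reverse complement is ACAACGGA, matching at positions 68–75.
Each forward site pairs with the reverse site to give a product ending at position 75: sizes 46, 20 bp.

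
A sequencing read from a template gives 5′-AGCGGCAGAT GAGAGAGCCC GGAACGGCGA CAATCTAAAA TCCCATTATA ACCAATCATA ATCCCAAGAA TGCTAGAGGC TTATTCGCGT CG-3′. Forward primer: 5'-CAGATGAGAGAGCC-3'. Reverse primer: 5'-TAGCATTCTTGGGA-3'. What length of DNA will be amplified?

Forward primer CAGATGAGAGAGCC is found on the top strand at positions 6–19.
Taking the reverse complement of TAGCATTCTTGGGA gives TCCCAAGAATGCTA, found at positions 62–75 on the template; the primer anneals here to the top strand with its 3' end pointing upstream.
Amplicon spans positions 6–75: 70 bp.

70 bp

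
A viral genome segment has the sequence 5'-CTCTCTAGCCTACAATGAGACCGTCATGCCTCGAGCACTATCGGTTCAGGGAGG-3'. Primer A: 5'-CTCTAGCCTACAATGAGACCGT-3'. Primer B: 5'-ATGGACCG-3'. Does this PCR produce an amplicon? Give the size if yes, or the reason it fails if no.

No product — primer B has no binding site in the template.

Primer B (ATGGACCG) does not match the top strand, and its reverse complement CGGTCCAT does not match either.
With no annealing site for primer B, no amplification occurs.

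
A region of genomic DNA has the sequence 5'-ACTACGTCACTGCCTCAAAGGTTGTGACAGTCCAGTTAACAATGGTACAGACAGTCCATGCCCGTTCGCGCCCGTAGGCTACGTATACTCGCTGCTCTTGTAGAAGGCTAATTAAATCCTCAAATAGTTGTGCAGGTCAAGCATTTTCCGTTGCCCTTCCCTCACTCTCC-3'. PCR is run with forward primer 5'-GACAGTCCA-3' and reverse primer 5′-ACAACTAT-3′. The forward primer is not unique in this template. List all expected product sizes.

The forward primer GACAGTCCA matches the top strand at positions 26–34, 50–58.
The reverse primer's reverse complement is ATAGTTGT, matching at positions 124–131.
Each forward site pairs with the reverse site to give a product ending at position 131: sizes 106, 82 bp.

106 bp, 82 bp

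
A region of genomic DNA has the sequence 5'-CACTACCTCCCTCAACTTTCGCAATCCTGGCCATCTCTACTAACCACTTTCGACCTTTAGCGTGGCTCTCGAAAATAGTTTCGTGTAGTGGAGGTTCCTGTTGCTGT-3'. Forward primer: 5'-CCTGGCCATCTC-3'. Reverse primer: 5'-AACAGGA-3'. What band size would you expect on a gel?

Forward primer CCTGGCCATCTC is found on the top strand at positions 26–37.
The reverse primer's reverse complement is TCCTGTT, which matches the template at positions 96–102.
Amplicon spans positions 26–102: 77 bp.

77 bp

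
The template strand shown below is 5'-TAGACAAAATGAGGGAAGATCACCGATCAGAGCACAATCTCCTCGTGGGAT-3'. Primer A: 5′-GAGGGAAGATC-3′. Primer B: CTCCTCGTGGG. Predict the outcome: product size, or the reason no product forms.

Primer A (GAGGGAAGATC) matches the top strand at positions 11–21 (3' end points downstream).
Primer B (CTCCTCGTGGG) also matches the top strand directly, at positions 39–49 — its reverse complement CCCACGAGGAG is not present.
Both primers anneal to the bottom strand with 3' ends pointing the same way, so neither can prime synthesis back toward the other.

No product — both primers anneal to the same strand and extend in the same direction.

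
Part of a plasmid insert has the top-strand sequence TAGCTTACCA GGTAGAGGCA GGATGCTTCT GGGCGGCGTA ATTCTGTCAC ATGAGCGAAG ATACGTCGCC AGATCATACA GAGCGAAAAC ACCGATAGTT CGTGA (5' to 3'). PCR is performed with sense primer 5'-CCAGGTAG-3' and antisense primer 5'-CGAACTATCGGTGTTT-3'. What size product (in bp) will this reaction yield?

95 bp

The forward primer matches the template at positions 8–15.
Taking the reverse complement of CGAACTATCGGTGTTT gives AAACACCGATAGTTCG, found at positions 87–102 on the template; the primer anneals here to the top strand with its 3' end pointing upstream.
The product runs from position 8 to position 102, so its length is 102 − 8 + 1 = 95 bp.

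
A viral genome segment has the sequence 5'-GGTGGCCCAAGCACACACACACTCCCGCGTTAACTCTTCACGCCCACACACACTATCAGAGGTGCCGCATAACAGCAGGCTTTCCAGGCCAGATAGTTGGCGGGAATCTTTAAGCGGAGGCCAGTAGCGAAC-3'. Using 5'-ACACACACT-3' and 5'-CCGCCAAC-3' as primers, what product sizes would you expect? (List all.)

89 bp, 58 bp

The forward primer ACACACACT matches the top strand at positions 15–23, 46–54.
The reverse primer's reverse complement is GTTGGCGG, matching at positions 96–103.
Each forward site pairs with the reverse site to give a product ending at position 103: sizes 89, 58 bp.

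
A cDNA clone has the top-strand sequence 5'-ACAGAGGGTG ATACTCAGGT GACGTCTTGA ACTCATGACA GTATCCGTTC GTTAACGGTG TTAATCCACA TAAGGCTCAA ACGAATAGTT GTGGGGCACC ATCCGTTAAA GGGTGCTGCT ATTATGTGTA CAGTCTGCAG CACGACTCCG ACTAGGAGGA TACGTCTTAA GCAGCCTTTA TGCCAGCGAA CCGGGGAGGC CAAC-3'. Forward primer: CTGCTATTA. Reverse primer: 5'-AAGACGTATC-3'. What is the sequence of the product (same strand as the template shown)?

Forward primer CTGCTATTA is found on the top strand at positions 116–124.
The reverse primer's reverse complement is GATACGTCTT, which matches the template at positions 159–168.
The product is the template from position 116 through 168 (53 bp).

5'-CTGCTATTATGTGTACAGTCTGCAGCACGACTCCGACTAGGAGGATACGTCTT-3'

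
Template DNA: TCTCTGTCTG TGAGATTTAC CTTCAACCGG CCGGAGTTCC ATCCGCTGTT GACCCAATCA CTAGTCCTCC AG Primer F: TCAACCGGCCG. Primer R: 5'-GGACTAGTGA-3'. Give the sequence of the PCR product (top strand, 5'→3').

Forward primer TCAACCGGCCG is found on the top strand at positions 23–33.
Taking the reverse complement of GGACTAGTGA gives TCACTAGTCC, found at positions 58–67 on the template; the primer anneals here to the top strand with its 3' end pointing upstream.
The product is the template from position 23 through 67 (45 bp).

5'-TCAACCGGCCGGAGTTCCATCCGCTGTTGACCCAATCACTAGTCC-3'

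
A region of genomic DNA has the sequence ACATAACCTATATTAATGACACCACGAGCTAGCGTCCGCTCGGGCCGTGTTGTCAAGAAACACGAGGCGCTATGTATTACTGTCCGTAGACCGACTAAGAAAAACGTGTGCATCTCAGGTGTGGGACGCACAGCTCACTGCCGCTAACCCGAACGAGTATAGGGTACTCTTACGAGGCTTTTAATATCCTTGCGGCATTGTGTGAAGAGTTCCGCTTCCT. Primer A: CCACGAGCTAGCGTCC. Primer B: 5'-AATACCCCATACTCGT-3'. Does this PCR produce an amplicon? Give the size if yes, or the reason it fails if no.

Primer B (AATACCCCATACTCGT) does not match the top strand, and its reverse complement ACGAGTATGGGGTATT does not match either.
With no annealing site for primer B, no amplification occurs.

No product — primer B has no binding site in the template.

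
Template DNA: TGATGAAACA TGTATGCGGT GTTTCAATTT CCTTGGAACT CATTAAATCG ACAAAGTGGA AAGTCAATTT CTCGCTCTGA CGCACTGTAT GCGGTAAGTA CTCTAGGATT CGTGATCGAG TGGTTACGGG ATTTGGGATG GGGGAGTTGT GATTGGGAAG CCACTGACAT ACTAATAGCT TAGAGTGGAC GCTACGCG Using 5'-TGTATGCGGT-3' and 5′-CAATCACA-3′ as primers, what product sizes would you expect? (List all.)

145 bp, 70 bp

The forward primer TGTATGCGGT matches the top strand at positions 11–20, 86–95.
The reverse primer's reverse complement is TGTGATTG, matching at positions 148–155.
Each forward site pairs with the reverse site to give a product ending at position 155: sizes 145, 70 bp.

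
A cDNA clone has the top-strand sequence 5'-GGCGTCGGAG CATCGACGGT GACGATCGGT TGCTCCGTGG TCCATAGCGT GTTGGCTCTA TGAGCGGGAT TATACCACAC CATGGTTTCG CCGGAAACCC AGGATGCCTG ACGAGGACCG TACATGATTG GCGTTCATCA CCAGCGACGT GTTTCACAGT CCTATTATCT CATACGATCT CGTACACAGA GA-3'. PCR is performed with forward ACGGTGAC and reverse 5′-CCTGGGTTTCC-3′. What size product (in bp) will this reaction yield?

88 bp

Scanning the template, ACGGTGAC occurs at positions 16–23; this primer anneals to the bottom strand there with its 3' end pointing downstream.
Reverse complement of the reverse primer: GGAAACCCAGG. This occurs on the top strand at positions 93–103.
Amplicon spans positions 16–103: 88 bp.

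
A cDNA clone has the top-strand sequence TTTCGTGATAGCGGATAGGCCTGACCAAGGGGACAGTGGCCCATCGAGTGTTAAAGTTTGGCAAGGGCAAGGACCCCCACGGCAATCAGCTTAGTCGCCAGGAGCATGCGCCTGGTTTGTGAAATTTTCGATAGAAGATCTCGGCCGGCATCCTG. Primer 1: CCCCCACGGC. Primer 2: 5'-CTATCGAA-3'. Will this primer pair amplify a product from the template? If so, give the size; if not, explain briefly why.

Yes — a 61 bp product.

Primer 1 (CCCCCACGGC) matches the top strand at positions 74–83; it acts as a forward primer.
Primer 2's reverse complement is TTCGATAG, matching the top strand at positions 127–134; it acts as a reverse primer.
The 3' ends face each other across positions 74–134, giving a 61 bp product.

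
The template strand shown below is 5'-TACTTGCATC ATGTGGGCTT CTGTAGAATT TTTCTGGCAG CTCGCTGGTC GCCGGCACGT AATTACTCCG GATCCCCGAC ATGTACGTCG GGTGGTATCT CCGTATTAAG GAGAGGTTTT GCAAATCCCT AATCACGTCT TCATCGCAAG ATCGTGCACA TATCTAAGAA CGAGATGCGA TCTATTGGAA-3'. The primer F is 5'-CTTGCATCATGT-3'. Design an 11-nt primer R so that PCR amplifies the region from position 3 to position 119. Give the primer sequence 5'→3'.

The product's 3' end on the top strand is position 119.
The reverse primer anneals to the top strand over positions 109–119, i.e. to AGGAGAGGTTT.
Its sequence written 5'→3' is the reverse complement: AAACCTCTCCT.

5'-AAACCTCTCCT-3'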